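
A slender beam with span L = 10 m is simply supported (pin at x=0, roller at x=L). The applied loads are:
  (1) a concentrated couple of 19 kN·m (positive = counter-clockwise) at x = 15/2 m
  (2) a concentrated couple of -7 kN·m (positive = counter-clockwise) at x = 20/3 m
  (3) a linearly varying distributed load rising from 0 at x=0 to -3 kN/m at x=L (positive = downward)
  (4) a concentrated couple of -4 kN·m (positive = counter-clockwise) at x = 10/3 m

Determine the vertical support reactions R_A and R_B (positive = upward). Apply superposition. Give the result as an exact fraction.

R_A = -21/5 kN, R_B = -54/5 kN

Load 1 — applied couple M₀=19 kN·m at a=15/2 m (b=L-a=5/2):
  R_A = M₀/L = 19/10 kN
  R_B = -M₀/L = -19/10 kN
Load 2 — applied couple M₀=-7 kN·m at a=20/3 m (b=L-a=10/3):
  R_A = M₀/L = (-7)/10 = -7/10 kN
  R_B = -M₀/L = -(-7)/10 = 7/10 kN
Load 3 — triangular load w₀=-3 kN/m (0→w₀ over full span):
  R_A = w₀L/6 = (-3)·10/6 = -5 kN
  R_B = w₀L/3 = (-3)·10/3 = -10 kN
Load 4 — applied couple M₀=-4 kN·m at a=10/3 m (b=L-a=20/3):
  R_A = M₀/L = (-4)/10 = -2/5 kN
  R_B = -M₀/L = -(-4)/10 = 2/5 kN
Superposition: R_A = -21/5 kN, R_B = -54/5 kN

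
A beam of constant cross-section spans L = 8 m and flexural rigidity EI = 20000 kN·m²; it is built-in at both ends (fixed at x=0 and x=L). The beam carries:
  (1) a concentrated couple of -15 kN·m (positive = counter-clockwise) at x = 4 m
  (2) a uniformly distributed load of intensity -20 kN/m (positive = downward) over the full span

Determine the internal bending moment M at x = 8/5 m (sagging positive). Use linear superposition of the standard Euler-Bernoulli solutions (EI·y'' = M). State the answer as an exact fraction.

M(8/5) = 211/60 kN·m

Load 1 — applied couple M₀=-15 kN·m at a=4 m (b=L-a=4):
  M_1 = R_Ax - M_A  [x≤a] with R_A=-45/16, M_A=-15/4 = (-45/16)·(8/5) - (-15/4) = -3/4 kN·m
Load 2 — uniform load w=-20 kN/m over full span:
  M_2 = wLx/2 - wL²/12 - wx²/2 = (-20)·8·(8/5)/2 - (-20)·8²/12 - (-20)·(8/5)²/2 = 64/15 kN·m
Superposition: M = Σ M_i = 211/60 kN·m ≈ 3.516667 kN·m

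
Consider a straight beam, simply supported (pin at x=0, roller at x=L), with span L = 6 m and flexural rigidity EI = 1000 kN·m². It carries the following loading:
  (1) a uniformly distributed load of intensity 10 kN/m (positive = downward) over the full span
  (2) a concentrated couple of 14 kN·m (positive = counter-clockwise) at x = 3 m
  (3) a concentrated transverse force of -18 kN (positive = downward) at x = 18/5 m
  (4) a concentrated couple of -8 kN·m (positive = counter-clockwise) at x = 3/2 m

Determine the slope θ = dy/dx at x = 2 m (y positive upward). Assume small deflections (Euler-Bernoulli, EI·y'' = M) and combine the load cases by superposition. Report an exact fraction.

Load 1 — uniform load w=10 kN/m over full span:
  θ_1 = -w(L³-6Lx²+4x³)/(24EI) = -10·(6³-6·6·2²+4·2³)/(24·1000) = -13/300 rad
Load 2 — applied couple M₀=14 kN·m at a=3 m (b=L-a=3):
  θ_2 = (M₀x²/(2L)+C₁)/EI  [x≤a] with C₁=M₀(3b²-L²)/(6L)=-7/2 = (14·2²/(2·6)+(-7/2))/1000 = 7/6000 rad
Load 3 — point force P=-18 kN at a=18/5 m (b=L-a=12/5):
  θ_3 = -Pb(L²-b²-3x²)/(6LEI)  [x≤a] = -(-18)·(12/5)·(6²-(12/5)²-3·2²)/(6·6·1000) = 342/15625 rad
Load 4 — applied couple M₀=-8 kN·m at a=3/2 m (b=L-a=9/2):
  θ_4 = (M₀x²/(2L)-M₀(x-a)+C₁)/EI  [x>a] with C₁=M₀(3b²-L²)/(6L)=-11/2 = ((-8)·2²/(2·6)-(-8)·(2-(3/2))+(-11/2))/1000 = -1/240 rad
Superposition: θ = Σ θ_i = -9167/375000 rad ≈ -0.024445 rad

θ(2) = -9167/375000 rad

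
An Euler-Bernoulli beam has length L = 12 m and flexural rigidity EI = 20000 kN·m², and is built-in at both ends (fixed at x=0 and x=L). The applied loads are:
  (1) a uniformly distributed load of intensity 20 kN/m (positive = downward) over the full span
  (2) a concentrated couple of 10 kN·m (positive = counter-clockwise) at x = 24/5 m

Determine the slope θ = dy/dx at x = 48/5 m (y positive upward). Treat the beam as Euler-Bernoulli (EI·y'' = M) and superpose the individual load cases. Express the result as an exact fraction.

θ(48/5) = 2127/156250 rad

Load 1 — uniform load w=20 kN/m over full span:
  θ_1 = -wx(L-x)(L-2x)/(12EI) = -20·(48/5)·(12-(48/5))·(12-2·(48/5))/(12·20000) = 216/15625 rad
Load 2 — applied couple M₀=10 kN·m at a=24/5 m (b=L-a=36/5):
  θ_2 = (R_Ax²/2 - M_Ax - M₀(x-a))/EI  [x>a] with R_A=6/5, M_A=6/5 = ((6/5)·(48/5)²/2 - (6/5)·(48/5) - 10·((48/5)-(24/5)))/20000 = -33/156250 rad
Superposition: θ = Σ θ_i = 2127/156250 rad ≈ 0.013613 rad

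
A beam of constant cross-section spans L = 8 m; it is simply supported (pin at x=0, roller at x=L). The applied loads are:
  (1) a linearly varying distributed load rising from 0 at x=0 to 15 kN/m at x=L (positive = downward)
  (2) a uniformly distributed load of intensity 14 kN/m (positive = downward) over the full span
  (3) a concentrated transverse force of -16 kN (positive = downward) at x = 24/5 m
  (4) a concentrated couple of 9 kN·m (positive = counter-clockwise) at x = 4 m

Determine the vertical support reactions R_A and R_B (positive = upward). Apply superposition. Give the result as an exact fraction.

R_A = 2829/40 kN, R_B = 3411/40 kN

Load 1 — triangular load w₀=15 kN/m (0→w₀ over full span):
  R_A = w₀L/6 = 15·8/6 = 20 kN
  R_B = w₀L/3 = 15·8/3 = 40 kN
Load 2 — uniform load w=14 kN/m over full span:
  R_A = wL/2 = 14·8/2 = 56 kN
  R_B = wL/2 = 14·8/2 = 56 kN
Load 3 — point force P=-16 kN at a=24/5 m (b=L-a=16/5):
  R_A = Pb/L = (-16)·(16/5)/8 = -32/5 kN
  R_B = Pa/L = (-16)·(24/5)/8 = -48/5 kN
Load 4 — applied couple M₀=9 kN·m at a=4 m (b=L-a=4):
  R_A = M₀/L = 9/8 kN
  R_B = -M₀/L = -9/8 kN
Superposition: R_A = 2829/40 kN, R_B = 3411/40 kN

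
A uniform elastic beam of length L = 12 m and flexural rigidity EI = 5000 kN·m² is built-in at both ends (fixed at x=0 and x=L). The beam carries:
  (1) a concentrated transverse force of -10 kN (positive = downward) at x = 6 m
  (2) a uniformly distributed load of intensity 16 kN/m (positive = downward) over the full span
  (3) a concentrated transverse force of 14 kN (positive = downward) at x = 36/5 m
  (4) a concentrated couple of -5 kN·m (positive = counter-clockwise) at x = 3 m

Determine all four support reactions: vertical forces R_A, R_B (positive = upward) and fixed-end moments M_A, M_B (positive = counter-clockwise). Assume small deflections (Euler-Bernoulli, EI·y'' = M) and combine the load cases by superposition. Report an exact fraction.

Load 1 — point force P=-10 kN at a=6 m (b=L-a=6):
  R_A = Pb²(3a+b)/L³ = (-10)·6²·(3·6+6)/12³ = -5 kN
  M_A = Pab²/L² = (-10)·6·6²/12² = -15 kN·m
  R_B = Pa²(a+3b)/L³ = (-10)·6²·(6+3·6)/12³ = -5 kN
  M_B = -Pa²b/L² = -(-10)·6²·6/12² = 15 kN·m
Load 2 — uniform load w=16 kN/m over full span:
  R_A = wL/2 = 16·12/2 = 96 kN
  M_A = wL²/12 = 16·12²/12 = 192 kN·m
  R_B = wL/2 = 16·12/2 = 96 kN
  M_B = -wL²/12 = -16·12²/12 = -192 kN·m
Load 3 — point force P=14 kN at a=36/5 m (b=L-a=24/5):
  R_A = Pb²(3a+b)/L³ = 14·(24/5)²·(3·(36/5)+(24/5))/12³ = 616/125 kN
  M_A = Pab²/L² = 14·(36/5)·(24/5)²/12² = 2016/125 kN·m
  R_B = Pa²(a+3b)/L³ = 14·(36/5)²·((36/5)+3·(24/5))/12³ = 1134/125 kN
  M_B = -Pa²b/L² = -14·(36/5)²·(24/5)/12² = -3024/125 kN·m
Load 4 — applied couple M₀=-5 kN·m at a=3 m (b=L-a=9):
  R_A = 6M₀ab/L³ = 6·(-5)·3·9/12³ = -15/32 kN
  M_A = M₀b(2a-b)/L² = (-5)·9·(2·3-9)/12² = 15/16 kN·m
  R_B = -6M₀ab/L³ = -6·(-5)·3·9/12³ = 15/32 kN
  M_B = M₀a(2b-a)/L² = (-5)·3·(2·9-3)/12² = -25/16 kN·m
Superposition: R_A = 381837/4000 kN, M_A = 388131/2000 kN·m, R_B = 402163/4000 kN, M_B = -405509/2000 kN·m

R_A = 381837/4000 kN, M_A = 388131/2000 kN·m, R_B = 402163/4000 kN, M_B = -405509/2000 kN·m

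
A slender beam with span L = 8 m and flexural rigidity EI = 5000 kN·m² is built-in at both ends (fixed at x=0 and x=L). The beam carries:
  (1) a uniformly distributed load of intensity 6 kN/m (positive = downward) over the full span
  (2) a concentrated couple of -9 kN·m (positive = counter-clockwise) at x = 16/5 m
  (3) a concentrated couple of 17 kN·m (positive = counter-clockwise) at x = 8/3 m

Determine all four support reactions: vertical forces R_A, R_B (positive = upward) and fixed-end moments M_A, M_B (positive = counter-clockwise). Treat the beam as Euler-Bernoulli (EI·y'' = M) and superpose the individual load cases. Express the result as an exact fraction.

Load 1 — uniform load w=6 kN/m over full span:
  R_A = wL/2 = 6·8/2 = 24 kN
  M_A = wL²/12 = 6·8²/12 = 32 kN·m
  R_B = wL/2 = 6·8/2 = 24 kN
  M_B = -wL²/12 = -6·8²/12 = -32 kN·m
Load 2 — applied couple M₀=-9 kN·m at a=16/5 m (b=L-a=24/5):
  R_A = 6M₀ab/L³ = 6·(-9)·(16/5)·(24/5)/8³ = -81/50 kN
  M_A = M₀b(2a-b)/L² = (-9)·(24/5)·(2·(16/5)-(24/5))/8² = -27/25 kN·m
  R_B = -6M₀ab/L³ = -6·(-9)·(16/5)·(24/5)/8³ = 81/50 kN
  M_B = M₀a(2b-a)/L² = (-9)·(16/5)·(2·(24/5)-(16/5))/8² = -72/25 kN·m
Load 3 — applied couple M₀=17 kN·m at a=8/3 m (b=L-a=16/3):
  R_A = 6M₀ab/L³ = 6·17·(8/3)·(16/3)/8³ = 17/6 kN
  M_A = M₀b(2a-b)/L² = 17·(16/3)·(2·(8/3)-(16/3))/8² = 0 kN·m
  R_B = -6M₀ab/L³ = -6·17·(8/3)·(16/3)/8³ = -17/6 kN
  M_B = M₀a(2b-a)/L² = 17·(8/3)·(2·(16/3)-(8/3))/8² = 17/3 kN·m
Superposition: R_A = 1891/75 kN, M_A = 773/25 kN·m, R_B = 1709/75 kN, M_B = -2191/75 kN·m

R_A = 1891/75 kN, M_A = 773/25 kN·m, R_B = 1709/75 kN, M_B = -2191/75 kN·m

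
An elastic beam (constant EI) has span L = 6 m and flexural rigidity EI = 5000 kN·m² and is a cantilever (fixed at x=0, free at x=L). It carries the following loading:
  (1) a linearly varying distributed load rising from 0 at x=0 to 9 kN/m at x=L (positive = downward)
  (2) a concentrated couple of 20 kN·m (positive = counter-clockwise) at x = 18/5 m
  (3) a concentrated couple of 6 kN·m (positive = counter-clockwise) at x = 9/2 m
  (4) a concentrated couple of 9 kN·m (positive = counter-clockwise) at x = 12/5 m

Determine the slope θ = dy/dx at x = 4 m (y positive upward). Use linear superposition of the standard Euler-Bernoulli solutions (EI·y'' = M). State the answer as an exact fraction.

Load 1 — triangular load w₀=9 kN/m (0→w₀ over full span):
  θ_1 = (w₀Lx²/4-w₀L²x/3-w₀x⁴/(24L))/EI = (9·6·4²/4-9·6²·4/3-9·4⁴/(24·6))/5000 = -29/625 rad
Load 2 — applied couple M₀=20 kN·m at a=18/5 m (b=L-a=12/5):
  θ_2 = M₀a/EI  [x>a] = 20·(18/5)/5000 = 9/625 rad
Load 3 — applied couple M₀=6 kN·m at a=9/2 m (b=L-a=3/2):
  θ_3 = M₀x/EI  [x≤a] = 6·4/5000 = 3/625 rad
Load 4 — applied couple M₀=9 kN·m at a=12/5 m (b=L-a=18/5):
  θ_4 = M₀a/EI  [x>a] = 9·(12/5)/5000 = 27/6250 rad
Superposition: θ = Σ θ_i = -143/6250 rad ≈ -0.022880 rad

θ(4) = -143/6250 rad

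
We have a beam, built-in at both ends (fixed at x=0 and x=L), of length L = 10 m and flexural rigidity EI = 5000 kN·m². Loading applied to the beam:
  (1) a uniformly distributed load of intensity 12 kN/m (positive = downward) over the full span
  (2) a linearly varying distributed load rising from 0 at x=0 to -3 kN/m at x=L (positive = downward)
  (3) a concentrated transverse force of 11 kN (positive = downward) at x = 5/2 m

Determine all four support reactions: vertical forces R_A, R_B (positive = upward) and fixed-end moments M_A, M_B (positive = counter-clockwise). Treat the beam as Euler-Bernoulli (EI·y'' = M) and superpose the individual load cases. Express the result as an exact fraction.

R_A = 2073/32 kN, M_A = 3375/32 kN·m, R_B = 1639/32 kN, M_B = -2885/32 kN·m

Load 1 — uniform load w=12 kN/m over full span:
  R_A = wL/2 = 12·10/2 = 60 kN
  M_A = wL²/12 = 12·10²/12 = 100 kN·m
  R_B = wL/2 = 12·10/2 = 60 kN
  M_B = -wL²/12 = -12·10²/12 = -100 kN·m
Load 2 — triangular load w₀=-3 kN/m (0→w₀ over full span):
  R_A = 3w₀L/20 = 3·(-3)·10/20 = -9/2 kN
  M_A = w₀L²/30 = (-3)·10²/30 = -10 kN·m
  R_B = 7w₀L/20 = 7·(-3)·10/20 = -21/2 kN
  M_B = -w₀L²/20 = -(-3)·10²/20 = 15 kN·m
Load 3 — point force P=11 kN at a=5/2 m (b=L-a=15/2):
  R_A = Pb²(3a+b)/L³ = 11·(15/2)²·(3·(5/2)+(15/2))/10³ = 297/32 kN
  M_A = Pab²/L² = 11·(5/2)·(15/2)²/10² = 495/32 kN·m
  R_B = Pa²(a+3b)/L³ = 11·(5/2)²·((5/2)+3·(15/2))/10³ = 55/32 kN
  M_B = -Pa²b/L² = -11·(5/2)²·(15/2)/10² = -165/32 kN·m
Superposition: R_A = 2073/32 kN, M_A = 3375/32 kN·m, R_B = 1639/32 kN, M_B = -2885/32 kN·m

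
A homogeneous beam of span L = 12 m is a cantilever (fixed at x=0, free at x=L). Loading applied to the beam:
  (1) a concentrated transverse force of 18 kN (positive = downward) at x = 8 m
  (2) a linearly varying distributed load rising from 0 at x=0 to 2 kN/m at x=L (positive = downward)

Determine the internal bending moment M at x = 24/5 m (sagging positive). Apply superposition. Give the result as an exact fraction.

Load 1 — point force P=18 kN at a=8 m (b=L-a=4):
  M_1 = -P(a-x)  [x≤a] = -18·(8-(24/5)) = -288/5 kN·m
Load 2 — triangular load w₀=2 kN/m (0→w₀ over full span):
  M_2 = w₀Lx/2 - w₀L²/3 - w₀x³/(6L) = 2·12·(24/5)/2 - 2·12²/3 - 2·(24/5)³/(6·12) = -5184/125 kN·m
Superposition: M = Σ M_i = -12384/125 kN·m ≈ -99.072000 kN·m

M(24/5) = -12384/125 kN·m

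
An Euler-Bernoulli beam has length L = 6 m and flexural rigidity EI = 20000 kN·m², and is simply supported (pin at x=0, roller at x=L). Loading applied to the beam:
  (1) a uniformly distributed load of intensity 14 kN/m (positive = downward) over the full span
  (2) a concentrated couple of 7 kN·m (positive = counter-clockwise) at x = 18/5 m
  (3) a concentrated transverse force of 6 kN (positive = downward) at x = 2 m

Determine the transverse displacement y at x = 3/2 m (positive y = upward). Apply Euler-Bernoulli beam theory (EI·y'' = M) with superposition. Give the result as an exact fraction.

Load 1 — uniform load w=14 kN/m over full span:
  y_1 = -wx(L³-2Lx²+x³)/(24EI) = -14·(3/2)·(6³-2·6·(3/2)²+(3/2)³)/(24·20000) = -10773/1280000 m
Load 2 — applied couple M₀=7 kN·m at a=18/5 m (b=L-a=12/5):
  y_2 = (M₀x³/(6L)+C₁x)/EI  [x≤a] with C₁=M₀(3b²-L²)/(6L)=-91/25 = (7·(3/2)³/(6·6)+(-91/25)·(3/2))/20000 = -3843/16000000 m
Load 3 — point force P=6 kN at a=2 m (b=L-a=4):
  y_3 = -Pbx(L²-b²-x²)/(6LEI)  [x≤a] = -6·4·(3/2)·(6²-4²-(3/2)²)/(6·6·20000) = -71/80000 m
Superposition: y = Σ y_i = -305411/32000000 m ≈ -0.009544 m

y(3/2) = -305411/32000000 m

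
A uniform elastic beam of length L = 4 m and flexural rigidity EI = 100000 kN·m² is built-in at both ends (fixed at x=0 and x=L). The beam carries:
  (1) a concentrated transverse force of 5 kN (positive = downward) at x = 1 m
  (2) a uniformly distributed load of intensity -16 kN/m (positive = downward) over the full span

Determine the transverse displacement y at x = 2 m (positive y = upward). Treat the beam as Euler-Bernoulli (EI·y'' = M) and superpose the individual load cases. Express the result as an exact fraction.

Load 1 — point force P=5 kN at a=1 m (b=L-a=3):
  y_1 = -Pa²(L-x)²(3bL-(3b+a)(L-x))/(6L³EI)  [x>a] = -5·1²·(4-2)²·(3·3·4-(3·3+1)·(4-2))/(6·4³·100000) = -1/120000 m
Load 2 — uniform load w=-16 kN/m over full span:
  y_2 = -wx²(L-x)²/(24EI) = -(-16)·2²·(4-2)²/(24·100000) = 1/9375 m
Superposition: y = Σ y_i = 59/600000 m ≈ 0.000098 m

y(2) = 59/600000 m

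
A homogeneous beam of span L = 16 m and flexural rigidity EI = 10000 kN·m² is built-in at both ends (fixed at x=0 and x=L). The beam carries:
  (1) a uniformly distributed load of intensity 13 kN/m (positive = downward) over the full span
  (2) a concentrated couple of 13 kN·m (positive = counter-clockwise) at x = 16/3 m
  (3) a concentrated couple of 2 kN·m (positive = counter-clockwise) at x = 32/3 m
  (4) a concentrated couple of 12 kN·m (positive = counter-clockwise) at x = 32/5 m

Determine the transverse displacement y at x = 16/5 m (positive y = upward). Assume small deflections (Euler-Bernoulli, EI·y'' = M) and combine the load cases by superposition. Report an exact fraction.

y(16/5) = -531344/5859375 m

Load 1 — uniform load w=13 kN/m over full span:
  y_1 = -wx²(L-x)²/(24EI) = -13·(16/5)²·(16-(16/5))²/(24·10000) = -106496/1171875 m
Load 2 — applied couple M₀=13 kN·m at a=16/3 m (b=L-a=32/3):
  y_2 = (R_Ax³/6 - M_Ax²/2)/EI  [x≤a] with R_A=13/12, M_A=0 = ((13/12)·(16/5)³/6 - 0·(16/5)²/2)/10000 = 416/703125 m
Load 3 — applied couple M₀=2 kN·m at a=32/3 m (b=L-a=16/3):
  y_3 = (R_Ax³/6 - M_Ax²/2)/EI  [x≤a] with R_A=1/6, M_A=2/3 = ((1/6)·(16/5)³/6 - (2/3)·(16/5)²/2)/10000 = -176/703125 m
Load 4 — applied couple M₀=12 kN·m at a=32/5 m (b=L-a=48/5):
  y_4 = (R_Ax³/6 - M_Ax²/2)/EI  [x≤a] with R_A=27/25, M_A=36/25 = ((27/25)·(16/5)³/6 - (36/25)·(16/5)²/2)/10000 = -288/1953125 m
Superposition: y = Σ y_i = -531344/5859375 m ≈ -0.090683 m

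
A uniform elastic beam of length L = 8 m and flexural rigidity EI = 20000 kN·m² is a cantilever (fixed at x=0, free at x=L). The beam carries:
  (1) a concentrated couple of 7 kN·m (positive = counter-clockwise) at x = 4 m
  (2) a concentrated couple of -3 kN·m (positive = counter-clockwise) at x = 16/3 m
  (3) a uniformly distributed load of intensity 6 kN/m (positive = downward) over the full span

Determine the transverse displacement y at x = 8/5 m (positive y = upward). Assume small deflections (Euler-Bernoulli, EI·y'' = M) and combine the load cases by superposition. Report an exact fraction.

Load 1 — applied couple M₀=7 kN·m at a=4 m (b=L-a=4):
  y_1 = M₀x²/(2EI)  [x≤a] = 7·(8/5)²/(2·20000) = 7/15625 m
Load 2 — applied couple M₀=-3 kN·m at a=16/3 m (b=L-a=8/3):
  y_2 = M₀x²/(2EI)  [x≤a] = (-3)·(8/5)²/(2·20000) = -3/15625 m
Load 3 — uniform load w=6 kN/m over full span:
  y_3 = -wx²(x²-4Lx+6L²)/(24EI) = -6·(8/5)²·((8/5)²-4·8·(8/5)+6·8²)/(24·20000) = -4192/390625 m
Superposition: y = Σ y_i = -4092/390625 m ≈ -0.010476 m

y(8/5) = -4092/390625 m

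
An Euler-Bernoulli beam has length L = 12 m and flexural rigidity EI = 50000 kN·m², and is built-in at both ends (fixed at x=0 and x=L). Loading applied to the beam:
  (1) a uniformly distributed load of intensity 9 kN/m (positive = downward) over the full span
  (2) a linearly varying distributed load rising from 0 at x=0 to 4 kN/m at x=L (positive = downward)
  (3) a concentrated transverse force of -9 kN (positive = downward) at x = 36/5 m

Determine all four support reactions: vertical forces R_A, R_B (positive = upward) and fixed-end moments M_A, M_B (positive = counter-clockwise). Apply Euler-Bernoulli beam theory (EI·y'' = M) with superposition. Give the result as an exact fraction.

Load 1 — uniform load w=9 kN/m over full span:
  R_A = wL/2 = 9·12/2 = 54 kN
  M_A = wL²/12 = 9·12²/12 = 108 kN·m
  R_B = wL/2 = 9·12/2 = 54 kN
  M_B = -wL²/12 = -9·12²/12 = -108 kN·m
Load 2 — triangular load w₀=4 kN/m (0→w₀ over full span):
  R_A = 3w₀L/20 = 3·4·12/20 = 36/5 kN
  M_A = w₀L²/30 = 4·12²/30 = 96/5 kN·m
  R_B = 7w₀L/20 = 7·4·12/20 = 84/5 kN
  M_B = -w₀L²/20 = -4·12²/20 = -144/5 kN·m
Load 3 — point force P=-9 kN at a=36/5 m (b=L-a=24/5):
  R_A = Pb²(3a+b)/L³ = (-9)·(24/5)²·(3·(36/5)+(24/5))/12³ = -396/125 kN
  M_A = Pab²/L² = (-9)·(36/5)·(24/5)²/12² = -1296/125 kN·m
  R_B = Pa²(a+3b)/L³ = (-9)·(36/5)²·((36/5)+3·(24/5))/12³ = -729/125 kN
  M_B = -Pa²b/L² = -(-9)·(36/5)²·(24/5)/12² = 1944/125 kN·m
Superposition: R_A = 7254/125 kN, M_A = 14604/125 kN·m, R_B = 8121/125 kN, M_B = -15156/125 kN·m

R_A = 7254/125 kN, M_A = 14604/125 kN·m, R_B = 8121/125 kN, M_B = -15156/125 kN·m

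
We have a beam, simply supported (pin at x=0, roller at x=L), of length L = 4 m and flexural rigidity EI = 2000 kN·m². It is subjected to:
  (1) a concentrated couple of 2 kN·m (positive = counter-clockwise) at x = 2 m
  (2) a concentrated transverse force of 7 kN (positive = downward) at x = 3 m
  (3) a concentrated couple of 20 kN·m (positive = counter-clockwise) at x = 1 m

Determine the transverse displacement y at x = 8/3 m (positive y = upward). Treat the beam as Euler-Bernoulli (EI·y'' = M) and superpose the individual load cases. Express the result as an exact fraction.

y(8/3) = 533/162000 m

Load 1 — applied couple M₀=2 kN·m at a=2 m (b=L-a=2):
  y_1 = (M₀x³/(6L)-M₀(x-a)²/2+C₁x)/EI  [x>a] with C₁=M₀(3b²-L²)/(6L)=-1/3 = (2·(8/3)³/(6·4)-2·((8/3)-2)²/2+(-1/3)·(8/3))/2000 = 1/8100 m
Load 2 — point force P=7 kN at a=3 m (b=L-a=1):
  y_2 = -Pbx(L²-b²-x²)/(6LEI)  [x≤a] = -7·1·(8/3)·(4²-1²-(8/3)²)/(6·4·2000) = -497/162000 m
Load 3 — applied couple M₀=20 kN·m at a=1 m (b=L-a=3):
  y_3 = (M₀x³/(6L)-M₀(x-a)²/2+C₁x)/EI  [x>a] with C₁=M₀(3b²-L²)/(6L)=55/6 = (20·(8/3)³/(6·4)-20·((8/3)-1)²/2+(55/6)·(8/3))/2000 = 101/16200 m
Superposition: y = Σ y_i = 533/162000 m ≈ 0.003290 m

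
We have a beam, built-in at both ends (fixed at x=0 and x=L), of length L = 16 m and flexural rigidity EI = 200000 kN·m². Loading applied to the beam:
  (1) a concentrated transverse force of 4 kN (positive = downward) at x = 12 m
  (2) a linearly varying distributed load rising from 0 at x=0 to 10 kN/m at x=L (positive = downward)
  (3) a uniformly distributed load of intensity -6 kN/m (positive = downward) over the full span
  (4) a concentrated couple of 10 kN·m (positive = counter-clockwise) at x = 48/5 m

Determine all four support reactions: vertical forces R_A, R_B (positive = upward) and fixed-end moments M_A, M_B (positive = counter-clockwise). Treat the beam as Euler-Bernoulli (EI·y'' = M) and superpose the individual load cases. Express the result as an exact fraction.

R_A = -899/40 kN, M_A = -547/15 kN·m, R_B = 419/40 kN, M_B = -39/5 kN·m

Load 1 — point force P=4 kN at a=12 m (b=L-a=4):
  R_A = Pb²(3a+b)/L³ = 4·4²·(3·12+4)/16³ = 5/8 kN
  M_A = Pab²/L² = 4·12·4²/16² = 3 kN·m
  R_B = Pa²(a+3b)/L³ = 4·12²·(12+3·4)/16³ = 27/8 kN
  M_B = -Pa²b/L² = -4·12²·4/16² = -9 kN·m
Load 2 — triangular load w₀=10 kN/m (0→w₀ over full span):
  R_A = 3w₀L/20 = 3·10·16/20 = 24 kN
  M_A = w₀L²/30 = 10·16²/30 = 256/3 kN·m
  R_B = 7w₀L/20 = 7·10·16/20 = 56 kN
  M_B = -w₀L²/20 = -10·16²/20 = -128 kN·m
Load 3 — uniform load w=-6 kN/m over full span:
  R_A = wL/2 = (-6)·16/2 = -48 kN
  M_A = wL²/12 = (-6)·16²/12 = -128 kN·m
  R_B = wL/2 = (-6)·16/2 = -48 kN
  M_B = -wL²/12 = -(-6)·16²/12 = 128 kN·m
Load 4 — applied couple M₀=10 kN·m at a=48/5 m (b=L-a=32/5):
  R_A = 6M₀ab/L³ = 6·10·(48/5)·(32/5)/16³ = 9/10 kN
  M_A = M₀b(2a-b)/L² = 10·(32/5)·(2·(48/5)-(32/5))/16² = 16/5 kN·m
  R_B = -6M₀ab/L³ = -6·10·(48/5)·(32/5)/16³ = -9/10 kN
  M_B = M₀a(2b-a)/L² = 10·(48/5)·(2·(32/5)-(48/5))/16² = 6/5 kN·m
Superposition: R_A = -899/40 kN, M_A = -547/15 kN·m, R_B = 419/40 kN, M_B = -39/5 kN·m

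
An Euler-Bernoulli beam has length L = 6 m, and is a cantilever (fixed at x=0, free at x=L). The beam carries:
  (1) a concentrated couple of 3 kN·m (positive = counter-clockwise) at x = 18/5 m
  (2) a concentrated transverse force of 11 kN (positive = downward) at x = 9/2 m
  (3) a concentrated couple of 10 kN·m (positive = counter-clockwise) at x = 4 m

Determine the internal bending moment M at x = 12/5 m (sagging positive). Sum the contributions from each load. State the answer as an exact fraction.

M(12/5) = -101/10 kN·m

Load 1 — applied couple M₀=3 kN·m at a=18/5 m (b=L-a=12/5):
  M_1 = M₀  [x≤a] = 3 = 3 kN·m
Load 2 — point force P=11 kN at a=9/2 m (b=L-a=3/2):
  M_2 = -P(a-x)  [x≤a] = -11·((9/2)-(12/5)) = -231/10 kN·m
Load 3 — applied couple M₀=10 kN·m at a=4 m (b=L-a=2):
  M_3 = M₀  [x≤a] = 10 = 10 kN·m
Superposition: M = Σ M_i = -101/10 kN·m ≈ -10.100000 kN·m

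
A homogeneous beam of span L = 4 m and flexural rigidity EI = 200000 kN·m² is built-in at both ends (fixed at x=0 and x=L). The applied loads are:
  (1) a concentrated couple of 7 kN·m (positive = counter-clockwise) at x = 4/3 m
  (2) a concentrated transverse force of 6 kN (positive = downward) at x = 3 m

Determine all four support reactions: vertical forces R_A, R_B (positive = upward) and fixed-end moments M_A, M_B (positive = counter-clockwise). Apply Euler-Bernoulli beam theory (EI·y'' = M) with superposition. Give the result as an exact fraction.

Load 1 — applied couple M₀=7 kN·m at a=4/3 m (b=L-a=8/3):
  R_A = 6M₀ab/L³ = 6·7·(4/3)·(8/3)/4³ = 7/3 kN
  M_A = M₀b(2a-b)/L² = 7·(8/3)·(2·(4/3)-(8/3))/4² = 0 kN·m
  R_B = -6M₀ab/L³ = -6·7·(4/3)·(8/3)/4³ = -7/3 kN
  M_B = M₀a(2b-a)/L² = 7·(4/3)·(2·(8/3)-(4/3))/4² = 7/3 kN·m
Load 2 — point force P=6 kN at a=3 m (b=L-a=1):
  R_A = Pb²(3a+b)/L³ = 6·1²·(3·3+1)/4³ = 15/16 kN
  M_A = Pab²/L² = 6·3·1²/4² = 9/8 kN·m
  R_B = Pa²(a+3b)/L³ = 6·3²·(3+3·1)/4³ = 81/16 kN
  M_B = -Pa²b/L² = -6·3²·1/4² = -27/8 kN·m
Superposition: R_A = 157/48 kN, M_A = 9/8 kN·m, R_B = 131/48 kN, M_B = -25/24 kN·m

R_A = 157/48 kN, M_A = 9/8 kN·m, R_B = 131/48 kN, M_B = -25/24 kN·m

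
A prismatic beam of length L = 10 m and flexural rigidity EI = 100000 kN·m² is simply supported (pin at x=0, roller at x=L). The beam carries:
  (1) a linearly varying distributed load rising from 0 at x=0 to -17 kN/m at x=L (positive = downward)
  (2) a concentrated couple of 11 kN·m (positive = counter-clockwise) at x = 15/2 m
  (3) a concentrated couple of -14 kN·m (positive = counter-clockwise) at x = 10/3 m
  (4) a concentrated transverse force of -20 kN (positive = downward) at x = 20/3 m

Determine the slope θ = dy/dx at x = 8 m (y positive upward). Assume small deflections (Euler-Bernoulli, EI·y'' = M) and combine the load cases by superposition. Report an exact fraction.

Load 1 — triangular load w₀=-17 kN/m (0→w₀ over full span):
  θ_1 = -w₀(7L⁴-30L²x²+15x⁴)/(360LEI) = -(-17)·(7·10⁴-30·10²·8²+15·8⁴)/(360·10·100000) = -12869/4500000 rad
Load 2 — applied couple M₀=11 kN·m at a=15/2 m (b=L-a=5/2):
  θ_2 = (M₀x²/(2L)-M₀(x-a)+C₁)/EI  [x>a] with C₁=M₀(3b²-L²)/(6L)=-715/48 = (11·8²/(2·10)-11·(8-(15/2))+(-715/48))/100000 = 3553/24000000 rad
Load 3 — applied couple M₀=-14 kN·m at a=10/3 m (b=L-a=20/3):
  θ_3 = (M₀x²/(2L)-M₀(x-a)+C₁)/EI  [x>a] with C₁=M₀(3b²-L²)/(6L)=-70/9 = ((-14)·8²/(2·10)-(-14)·(8-(10/3))+(-70/9))/100000 = 287/2250000 rad
Load 4 — point force P=-20 kN at a=20/3 m (b=L-a=10/3):
  θ_4 = -Pa(2L²-6Lx+3x²+a²)/(6LEI)  [x>a] = -(-20)·(20/3)·(2·10²-6·10·8+3·8²+(20/3)²)/(6·10·100000) = -49/50625 rad
Superposition: θ = Σ θ_i = -2301749/648000000 rad ≈ -0.003552 rad

θ(8) = -2301749/648000000 rad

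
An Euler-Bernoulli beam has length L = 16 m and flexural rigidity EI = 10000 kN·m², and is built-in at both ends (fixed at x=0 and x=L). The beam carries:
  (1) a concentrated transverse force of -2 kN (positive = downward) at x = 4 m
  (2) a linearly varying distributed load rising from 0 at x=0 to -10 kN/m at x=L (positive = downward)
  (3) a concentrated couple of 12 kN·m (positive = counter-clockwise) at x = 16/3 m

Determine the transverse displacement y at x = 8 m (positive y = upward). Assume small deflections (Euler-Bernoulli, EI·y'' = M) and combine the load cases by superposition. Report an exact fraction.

y(8) = 172/1875 m

Load 1 — point force P=-2 kN at a=4 m (b=L-a=12):
  y_1 = -Pa²(L-x)²(3bL-(3b+a)(L-x))/(6L³EI)  [x>a] = -(-2)·4²·(16-8)²·(3·12·16-(3·12+4)·(16-8))/(6·16³·10000) = 4/1875 m
Load 2 — triangular load w₀=-10 kN/m (0→w₀ over full span):
  y_2 = -w₀x²(L-x)²(x+2L)/(120LEI) = -(-10)·8²·(16-8)²·(8+2·16)/(120·16·10000) = 32/375 m
Load 3 — applied couple M₀=12 kN·m at a=16/3 m (b=L-a=32/3):
  y_3 = (R_Ax³/6 - M_Ax²/2 - M₀(x-a)²/2)/EI  [x>a] with R_A=1, M_A=0 = (1·8³/6 - 0·8²/2 - 12·(8-(16/3))²/2)/10000 = 8/1875 m
Superposition: y = Σ y_i = 172/1875 m ≈ 0.091733 m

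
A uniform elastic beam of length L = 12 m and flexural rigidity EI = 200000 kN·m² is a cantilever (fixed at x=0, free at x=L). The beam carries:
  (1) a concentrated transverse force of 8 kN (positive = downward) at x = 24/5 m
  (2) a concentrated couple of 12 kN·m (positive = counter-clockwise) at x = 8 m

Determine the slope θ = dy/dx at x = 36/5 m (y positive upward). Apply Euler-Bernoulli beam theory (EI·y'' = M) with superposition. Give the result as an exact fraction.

Load 1 — point force P=8 kN at a=24/5 m (b=L-a=36/5):
  θ_1 = -Pa²/(2EI)  [x>a] = -8·(24/5)²/(2·200000) = -36/78125 rad
Load 2 — applied couple M₀=12 kN·m at a=8 m (b=L-a=4):
  θ_2 = M₀x/EI  [x≤a] = 12·(36/5)/200000 = 27/62500 rad
Superposition: θ = Σ θ_i = -9/312500 rad ≈ -0.000029 rad

θ(36/5) = -9/312500 rad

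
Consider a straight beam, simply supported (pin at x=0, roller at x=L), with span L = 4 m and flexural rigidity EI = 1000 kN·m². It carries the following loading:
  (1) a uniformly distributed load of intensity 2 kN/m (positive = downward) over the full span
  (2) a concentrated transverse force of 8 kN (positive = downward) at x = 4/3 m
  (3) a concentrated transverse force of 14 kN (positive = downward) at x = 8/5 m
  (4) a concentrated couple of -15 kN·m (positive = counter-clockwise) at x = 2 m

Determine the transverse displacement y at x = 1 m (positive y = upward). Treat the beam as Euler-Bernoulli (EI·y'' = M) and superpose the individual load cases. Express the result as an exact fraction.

Load 1 — uniform load w=2 kN/m over full span:
  y_1 = -wx(L³-2Lx²+x³)/(24EI) = -2·1·(4³-2·4·1²+1³)/(24·1000) = -19/4000 m
Load 2 — point force P=8 kN at a=4/3 m (b=L-a=8/3):
  y_2 = -Pbx(L²-b²-x²)/(6LEI)  [x≤a] = -8·(8/3)·1·(4²-(8/3)²-1²)/(6·4·1000) = -71/10125 m
Load 3 — point force P=14 kN at a=8/5 m (b=L-a=12/5):
  y_3 = -Pbx(L²-b²-x²)/(6LEI)  [x≤a] = -14·(12/5)·1·(4²-(12/5)²-1²)/(6·4·1000) = -1617/125000 m
Load 4 — applied couple M₀=-15 kN·m at a=2 m (b=L-a=2):
  y_4 = (M₀x³/(6L)+C₁x)/EI  [x≤a] with C₁=M₀(3b²-L²)/(6L)=5/2 = ((-15)·1³/(6·4)+(5/2)·1)/1000 = 3/1600 m
Superposition: y = Σ y_i = -1848691/81000000 m ≈ -0.022823 m

y(1) = -1848691/81000000 m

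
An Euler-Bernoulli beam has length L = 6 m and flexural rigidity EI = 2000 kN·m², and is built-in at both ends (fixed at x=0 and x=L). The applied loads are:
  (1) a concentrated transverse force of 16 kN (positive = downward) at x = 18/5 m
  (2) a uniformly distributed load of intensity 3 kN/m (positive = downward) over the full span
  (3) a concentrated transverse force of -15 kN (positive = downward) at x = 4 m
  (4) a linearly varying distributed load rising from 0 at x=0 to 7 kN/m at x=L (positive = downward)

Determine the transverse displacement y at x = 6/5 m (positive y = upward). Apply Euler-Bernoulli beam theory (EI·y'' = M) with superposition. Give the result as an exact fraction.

Load 1 — point force P=16 kN at a=18/5 m (b=L-a=12/5):
  y_1 = -Pb²x²(3aL-(3a+b)x)/(6L³EI)  [x≤a] = -16·(12/5)²·(6/5)²·(3·(18/5)·6-(3·(18/5)+(12/5))·(6/5))/(6·6³·2000) = -4896/1953125 m
Load 2 — uniform load w=3 kN/m over full span:
  y_2 = -wx²(L-x)²/(24EI) = -3·(6/5)²·(6-(6/5))²/(24·2000) = -162/78125 m
Load 3 — point force P=-15 kN at a=4 m (b=L-a=2):
  y_3 = -Pb²x²(3aL-(3a+b)x)/(6L³EI)  [x≤a] = -(-15)·2²·(6/5)²·(3·4·6-(3·4+2)·(6/5))/(6·6³·2000) = 23/12500 m
Load 4 — triangular load w₀=7 kN/m (0→w₀ over full span):
  y_4 = -w₀x²(L-x)²(x+2L)/(120LEI) = -7·(6/5)²·(6-(6/5))²·((6/5)+2·6)/(120·6·2000) = -4158/1953125 m
Superposition: y = Σ y_i = -38041/7812500 m ≈ -0.004869 m

y(6/5) = -38041/7812500 m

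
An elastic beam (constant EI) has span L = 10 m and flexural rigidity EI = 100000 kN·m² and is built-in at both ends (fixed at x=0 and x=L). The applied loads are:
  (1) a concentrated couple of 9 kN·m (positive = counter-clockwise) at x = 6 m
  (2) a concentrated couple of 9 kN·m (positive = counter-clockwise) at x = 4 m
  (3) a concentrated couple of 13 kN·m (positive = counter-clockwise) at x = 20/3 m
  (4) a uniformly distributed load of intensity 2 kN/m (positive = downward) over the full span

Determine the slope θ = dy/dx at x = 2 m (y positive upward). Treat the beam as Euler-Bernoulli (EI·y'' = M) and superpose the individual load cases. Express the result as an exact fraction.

θ(2) = -187/781250 rad

Load 1 — applied couple M₀=9 kN·m at a=6 m (b=L-a=4):
  θ_1 = (R_Ax²/2 - M_Ax)/EI  [x≤a] with R_A=162/125, M_A=72/25 = ((162/125)·2²/2 - (72/25)·2)/100000 = -99/3125000 rad
Load 2 — applied couple M₀=9 kN·m at a=4 m (b=L-a=6):
  θ_2 = (R_Ax²/2 - M_Ax)/EI  [x≤a] with R_A=162/125, M_A=27/25 = ((162/125)·2²/2 - (27/25)·2)/100000 = 27/6250000 rad
Load 3 — applied couple M₀=13 kN·m at a=20/3 m (b=L-a=10/3):
  θ_3 = (R_Ax²/2 - M_Ax)/EI  [x≤a] with R_A=26/15, M_A=13/3 = ((26/15)·2²/2 - (13/3)·2)/100000 = -13/250000 rad
Load 4 — uniform load w=2 kN/m over full span:
  θ_4 = -wx(L-x)(L-2x)/(12EI) = -2·2·(10-2)·(10-2·2)/(12·100000) = -1/6250 rad
Superposition: θ = Σ θ_i = -187/781250 rad ≈ -0.000239 rad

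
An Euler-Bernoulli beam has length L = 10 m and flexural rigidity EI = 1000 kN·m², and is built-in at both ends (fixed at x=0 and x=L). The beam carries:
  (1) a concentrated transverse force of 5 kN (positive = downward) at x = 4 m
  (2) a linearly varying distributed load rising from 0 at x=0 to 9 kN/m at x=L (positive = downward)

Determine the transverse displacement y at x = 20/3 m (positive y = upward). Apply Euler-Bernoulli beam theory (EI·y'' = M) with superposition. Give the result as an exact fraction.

Load 1 — point force P=5 kN at a=4 m (b=L-a=6):
  y_1 = -Pa²(L-x)²(3bL-(3b+a)(L-x))/(6L³EI)  [x>a] = -5·4²·(10-(20/3))²·(3·6·10-(3·6+4)·(10-(20/3)))/(6·10³·1000) = -32/2025 m
Load 2 — triangular load w₀=9 kN/m (0→w₀ over full span):
  y_2 = -w₀x²(L-x)²(x+2L)/(120LEI) = -9·(20/3)²·(10-(20/3))²·((20/3)+2·10)/(120·10·1000) = -8/81 m
Superposition: y = Σ y_i = -232/2025 m ≈ -0.114568 m

y(20/3) = -232/2025 m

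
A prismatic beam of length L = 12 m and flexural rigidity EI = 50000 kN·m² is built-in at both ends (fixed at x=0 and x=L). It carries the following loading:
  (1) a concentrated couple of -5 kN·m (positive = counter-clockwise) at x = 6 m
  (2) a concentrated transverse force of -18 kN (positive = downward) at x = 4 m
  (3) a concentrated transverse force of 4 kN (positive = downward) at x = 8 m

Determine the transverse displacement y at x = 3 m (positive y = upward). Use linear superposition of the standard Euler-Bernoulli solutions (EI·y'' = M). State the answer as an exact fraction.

y(3) = 3623/2400000 m

Load 1 — applied couple M₀=-5 kN·m at a=6 m (b=L-a=6):
  y_1 = (R_Ax³/6 - M_Ax²/2)/EI  [x≤a] with R_A=-5/8, M_A=-5/4 = ((-5/8)·3³/6 - (-5/4)·3²/2)/50000 = 9/160000 m
Load 2 — point force P=-18 kN at a=4 m (b=L-a=8):
  y_2 = -Pb²x²(3aL-(3a+b)x)/(6L³EI)  [x≤a] = -(-18)·8²·3²·(3·4·12-(3·4+8)·3)/(6·12³·50000) = 21/12500 m
Load 3 — point force P=4 kN at a=8 m (b=L-a=4):
  y_3 = -Pb²x²(3aL-(3a+b)x)/(6L³EI)  [x≤a] = -4·4²·3²·(3·8·12-(3·8+4)·3)/(6·12³·50000) = -17/75000 m
Superposition: y = Σ y_i = 3623/2400000 m ≈ 0.001510 m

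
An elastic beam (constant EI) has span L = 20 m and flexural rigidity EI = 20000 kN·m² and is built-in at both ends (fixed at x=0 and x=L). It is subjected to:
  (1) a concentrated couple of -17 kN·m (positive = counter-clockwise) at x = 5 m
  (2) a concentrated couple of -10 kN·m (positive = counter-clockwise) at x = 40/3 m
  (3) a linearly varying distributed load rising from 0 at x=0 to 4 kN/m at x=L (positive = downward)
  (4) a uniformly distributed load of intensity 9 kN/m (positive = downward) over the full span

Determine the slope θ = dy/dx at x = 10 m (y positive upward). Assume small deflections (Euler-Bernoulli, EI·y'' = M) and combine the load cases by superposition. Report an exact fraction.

θ(10) = -109/192000 rad

Load 1 — applied couple M₀=-17 kN·m at a=5 m (b=L-a=15):
  θ_1 = (R_Ax²/2 - M_Ax - M₀(x-a))/EI  [x>a] with R_A=-153/160, M_A=51/16 = ((-153/160)·10²/2 - (51/16)·10 - (-17)·(10-5))/20000 = 17/64000 rad
Load 2 — applied couple M₀=-10 kN·m at a=40/3 m (b=L-a=20/3):
  θ_2 = (R_Ax²/2 - M_Ax)/EI  [x≤a] with R_A=-2/3, M_A=-10/3 = ((-2/3)·10²/2 - (-10/3)·10)/20000 = 0 rad
Load 3 — triangular load w₀=4 kN/m (0→w₀ over full span):
  θ_3 = -w₀(2x(L-x)(L-2x)(x+2L)+x²(L-x)²)/(120LEI) = -4·(2·10·(20-10)·(20-2·10)·(10+2·20)+10²·(20-10)²)/(120·20·20000) = -1/1200 rad
Load 4 — uniform load w=9 kN/m over full span:
  θ_4 = -wx(L-x)(L-2x)/(12EI) = -9·10·(20-10)·(20-2·10)/(12·20000) = 0 rad
Superposition: θ = Σ θ_i = -109/192000 rad ≈ -0.000568 rad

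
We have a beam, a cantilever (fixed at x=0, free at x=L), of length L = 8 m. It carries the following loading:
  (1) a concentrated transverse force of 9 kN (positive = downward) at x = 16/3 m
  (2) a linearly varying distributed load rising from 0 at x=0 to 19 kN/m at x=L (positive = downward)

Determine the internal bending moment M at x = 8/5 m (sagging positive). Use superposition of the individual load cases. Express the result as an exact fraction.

M(8/5) = -119608/375 kN·m

Load 1 — point force P=9 kN at a=16/3 m (b=L-a=8/3):
  M_1 = -P(a-x)  [x≤a] = -9·((16/3)-(8/5)) = -168/5 kN·m
Load 2 — triangular load w₀=19 kN/m (0→w₀ over full span):
  M_2 = w₀Lx/2 - w₀L²/3 - w₀x³/(6L) = 19·8·(8/5)/2 - 19·8²/3 - 19·(8/5)³/(6·8) = -107008/375 kN·m
Superposition: M = Σ M_i = -119608/375 kN·m ≈ -318.954667 kN·m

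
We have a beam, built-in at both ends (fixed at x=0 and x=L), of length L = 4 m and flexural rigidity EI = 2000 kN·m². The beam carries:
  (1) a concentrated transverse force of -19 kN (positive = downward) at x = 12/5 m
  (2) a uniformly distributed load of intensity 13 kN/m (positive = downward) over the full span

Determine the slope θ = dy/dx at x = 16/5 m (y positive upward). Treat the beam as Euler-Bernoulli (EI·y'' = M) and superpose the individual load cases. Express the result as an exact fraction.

θ(16/5) = 719/781250 rad

Load 1 — point force P=-19 kN at a=12/5 m (b=L-a=8/5):
  θ_1 = Pa²(L-x)(2bL-(3b+a)(L-x))/(2L³EI)  [x>a] = (-19)·(12/5)²·(4-(16/5))·(2·(8/5)·4-(3·(8/5)+(12/5))·(4-(16/5)))/(2·4³·2000) = -1881/781250 rad
Load 2 — uniform load w=13 kN/m over full span:
  θ_2 = -wx(L-x)(L-2x)/(12EI) = -13·(16/5)·(4-(16/5))·(4-2·(16/5))/(12·2000) = 52/15625 rad
Superposition: θ = Σ θ_i = 719/781250 rad ≈ 0.000920 rad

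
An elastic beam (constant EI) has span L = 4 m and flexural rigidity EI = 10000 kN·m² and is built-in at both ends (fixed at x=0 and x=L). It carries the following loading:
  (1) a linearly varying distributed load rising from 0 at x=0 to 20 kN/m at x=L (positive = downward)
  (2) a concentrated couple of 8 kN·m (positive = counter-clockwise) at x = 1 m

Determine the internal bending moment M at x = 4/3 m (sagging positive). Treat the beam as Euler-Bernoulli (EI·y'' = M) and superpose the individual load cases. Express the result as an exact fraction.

M(4/3) = -23/162 kN·m

Load 1 — triangular load w₀=20 kN/m (0→w₀ over full span):
  M_1 = 3w₀Lx/20 - w₀L²/30 - w₀x³/(6L) = 3·20·4·(4/3)/20 - 20·4²/30 - 20·(4/3)³/(6·4) = 272/81 kN·m
Load 2 — applied couple M₀=8 kN·m at a=1 m (b=L-a=3):
  M_2 = R_Ax - M_A - M₀  [x>a] with R_A=9/4, M_A=-3/2 = (9/4)·(4/3) - (-3/2) - 8 = -7/2 kN·m
Superposition: M = Σ M_i = -23/162 kN·m ≈ -0.141975 kN·m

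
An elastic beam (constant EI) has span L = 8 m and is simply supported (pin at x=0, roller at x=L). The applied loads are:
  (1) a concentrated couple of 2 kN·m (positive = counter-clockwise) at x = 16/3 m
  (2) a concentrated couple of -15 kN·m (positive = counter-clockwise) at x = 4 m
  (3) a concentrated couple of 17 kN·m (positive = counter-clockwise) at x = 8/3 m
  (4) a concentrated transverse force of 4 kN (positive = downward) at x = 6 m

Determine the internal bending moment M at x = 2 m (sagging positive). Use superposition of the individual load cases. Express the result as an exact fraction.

Load 1 — applied couple M₀=2 kN·m at a=16/3 m (b=L-a=8/3):
  M_1 = M₀x/L  [x≤a] = 2·2/8 = 1/2 kN·m
Load 2 — applied couple M₀=-15 kN·m at a=4 m (b=L-a=4):
  M_2 = M₀x/L  [x≤a] = (-15)·2/8 = -15/4 kN·m
Load 3 — applied couple M₀=17 kN·m at a=8/3 m (b=L-a=16/3):
  M_3 = M₀x/L  [x≤a] = 17·2/8 = 17/4 kN·m
Load 4 — point force P=4 kN at a=6 m (b=L-a=2):
  M_4 = Pbx/L  [x≤a] = 4·2·2/8 = 2 kN·m
Superposition: M = Σ M_i = 3 kN·m ≈ 3.000000 kN·m

M(2) = 3 kN·m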